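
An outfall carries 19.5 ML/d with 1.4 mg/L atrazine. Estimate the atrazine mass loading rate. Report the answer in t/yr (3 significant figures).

19.5 ML/d = 0.2257 m³/s.
Mass flux = Q·C = 0.2257 m³/s × 1.4 g/m³ = 0.316 g/s.
= 0.316 g/s × 31.56 = 9.971 t/yr.

9.97 t/yr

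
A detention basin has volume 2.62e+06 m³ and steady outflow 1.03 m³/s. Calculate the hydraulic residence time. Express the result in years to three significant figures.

Q = 1.03 m³/s × 3.156e+07 s/yr = 3.25e+07 m³/yr.
Hydraulic residence time τ = V/Q = 2.62e+06/3.25e+07 = 0.0806 yr.

0.0806 yr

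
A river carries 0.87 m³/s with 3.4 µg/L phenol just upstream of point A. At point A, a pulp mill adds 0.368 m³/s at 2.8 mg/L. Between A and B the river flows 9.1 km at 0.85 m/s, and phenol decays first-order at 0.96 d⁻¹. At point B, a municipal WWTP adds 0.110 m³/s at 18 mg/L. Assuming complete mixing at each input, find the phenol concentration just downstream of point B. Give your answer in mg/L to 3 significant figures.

3.4 µg/L = 0.0034 mg/L.
After input A: C = (0.87·0.0034 + 0.368·2.8) / 1.238 = 0.8347 mg/L.
Over the 9.1 km reach to input B (t = 1.071e+04 s = 0.1239 d), decay gives C = 0.8347·exp(−0.96·0.1239) = 0.7411 mg/L.
After input B: C = (1.238·0.7411 + 0.11·18) / 1.348 = 2.149 mg/L.

2.15 mg/L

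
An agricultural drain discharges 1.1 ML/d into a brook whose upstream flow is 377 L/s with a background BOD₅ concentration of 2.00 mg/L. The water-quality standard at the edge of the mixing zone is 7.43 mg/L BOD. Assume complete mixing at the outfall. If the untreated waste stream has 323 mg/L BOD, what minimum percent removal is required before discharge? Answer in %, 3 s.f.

1.1 ML/d = 0.01273 m³/s.
377 L/s = 0.377 m³/s.
Mass balance: 7.43·0.3897 = 0.01273·Cₑ + 0.377·2.
Cₑ = (2.896 − 0.754) / 0.01273 = 168.2 mg/L.
Required removal = 1 − 168.2/323 = 47.92 %.

47.9 %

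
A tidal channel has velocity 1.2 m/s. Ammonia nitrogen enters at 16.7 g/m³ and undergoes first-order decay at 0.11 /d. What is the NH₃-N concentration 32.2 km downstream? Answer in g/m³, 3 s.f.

Travel time t = 32.2 km / 1.2 m/s = 3.22e+04/1.2 = 2.683e+04 s = 0.3106 d.
First-order decay: C = 16.7·exp(−0.11·0.3106) = 16.7·0.9664 = 16.14 g/m³.

16.1 g/m³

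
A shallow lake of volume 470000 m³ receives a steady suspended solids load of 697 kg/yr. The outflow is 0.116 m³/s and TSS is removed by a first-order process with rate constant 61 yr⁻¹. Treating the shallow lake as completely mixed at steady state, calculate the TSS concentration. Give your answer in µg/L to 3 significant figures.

21.6 µg/L

Outflow Q = 0.116 m³/s × 3.156e+07 s/yr = 3.661e+06 m³/yr.
Steady-state CSTR mass balance: W = Q·C + k·V·C, so C = W/(Q + kV).
Q + kV = 3.661e+06 + 61·470000 = 3.233e+07 m³/yr.
C = 697/3.233e+07 = 2.156e-05 kg/m³ = 0.02156 mg/L = 21.56 µg/L.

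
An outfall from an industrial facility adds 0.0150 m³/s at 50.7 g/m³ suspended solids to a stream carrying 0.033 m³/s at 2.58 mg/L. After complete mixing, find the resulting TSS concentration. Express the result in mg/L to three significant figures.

17.6 mg/L

By mass balance at complete mixing, C = (0.015·50.7 + 0.033·2.58) / (0.015 + 0.033) = 0.8456/0.048 = 17.62 mg/L.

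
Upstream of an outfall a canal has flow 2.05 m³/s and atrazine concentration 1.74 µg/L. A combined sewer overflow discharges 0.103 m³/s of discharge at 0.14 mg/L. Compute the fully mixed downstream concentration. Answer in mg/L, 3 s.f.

0.00835 mg/L

1.74 µg/L = 0.00174 mg/L.
By mass balance at complete mixing, C = (0.103·0.14 + 2.05·0.00174) / (0.103 + 2.05) = 0.01799/2.153 = 0.008354 mg/L.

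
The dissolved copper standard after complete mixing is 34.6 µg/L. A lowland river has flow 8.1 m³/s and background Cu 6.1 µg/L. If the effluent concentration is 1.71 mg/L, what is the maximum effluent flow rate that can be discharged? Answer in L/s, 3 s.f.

6.1 µg/L = 0.0061 mg/L.
34.6 µg/L = 0.0346 mg/L.
Mass balance at complete mixing: C_std·(Q_w + Q_r) = Q_w·C_e + Q_r·C_b.
Rearranging, Q_w = Q_r·(C_std − C_b)/(C_e − C_std) = 8.1·(0.0346 − 0.0061) / (1.71 − 0.0346) = 0.1378 m³/s.
= 137.8 L/s.

138 L/s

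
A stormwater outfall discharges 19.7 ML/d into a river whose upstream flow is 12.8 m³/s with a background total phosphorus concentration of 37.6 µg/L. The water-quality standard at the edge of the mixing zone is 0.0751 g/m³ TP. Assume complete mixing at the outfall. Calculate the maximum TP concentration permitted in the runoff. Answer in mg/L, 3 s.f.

2.18 mg/L

19.7 ML/d = 0.228 m³/s.
37.6 µg/L = 0.0376 mg/L.
Mass balance: 0.0751·13.03 = 0.228·Cₑ + 12.8·0.0376.
Cₑ = (0.9784 − 0.4813) / 0.228 = 2.18 mg/L.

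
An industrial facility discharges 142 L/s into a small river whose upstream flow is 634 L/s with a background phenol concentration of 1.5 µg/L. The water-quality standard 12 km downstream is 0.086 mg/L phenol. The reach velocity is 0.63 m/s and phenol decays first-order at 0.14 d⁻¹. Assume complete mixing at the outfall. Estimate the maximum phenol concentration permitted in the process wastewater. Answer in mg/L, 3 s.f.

0.478 mg/L

142 L/s = 0.142 m³/s.
634 L/s = 0.634 m³/s.
1.5 µg/L = 0.0015 mg/L.
Travel time to the compliance point: t = 1.2e+04/0.63 = 1.905e+04 s = 0.2205 d; decay factor exp(−0.14·0.2205) = 0.9696.
So the concentration just after mixing may be at most 0.086/0.9696 = 0.0887 mg/L.
Mass balance: 0.0887·0.776 = 0.142·Cₑ + 0.634·0.0015.
Cₑ = (0.06883 − 0.000951) / 0.142 = 0.478 mg/L.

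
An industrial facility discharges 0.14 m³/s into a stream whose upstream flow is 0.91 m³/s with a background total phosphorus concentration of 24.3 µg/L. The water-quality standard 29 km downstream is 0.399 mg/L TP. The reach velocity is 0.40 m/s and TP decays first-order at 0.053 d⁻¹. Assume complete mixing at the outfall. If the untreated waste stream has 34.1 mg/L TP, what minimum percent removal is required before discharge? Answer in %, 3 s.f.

91.3 %

24.3 µg/L = 0.0243 mg/L.
Travel time to the compliance point: t = 2.9e+04/0.40 = 7.25e+04 s = 0.8391 d; decay factor exp(−0.053·0.8391) = 0.9565.
So the concentration just after mixing may be at most 0.399/0.9565 = 0.4171 mg/L.
Mass balance: 0.4171·1.05 = 0.14·Cₑ + 0.91·0.0243.
Cₑ = (0.438 − 0.02211) / 0.14 = 2.971 mg/L.
Required removal = 1 − 2.971/34.1 = 91.29 %.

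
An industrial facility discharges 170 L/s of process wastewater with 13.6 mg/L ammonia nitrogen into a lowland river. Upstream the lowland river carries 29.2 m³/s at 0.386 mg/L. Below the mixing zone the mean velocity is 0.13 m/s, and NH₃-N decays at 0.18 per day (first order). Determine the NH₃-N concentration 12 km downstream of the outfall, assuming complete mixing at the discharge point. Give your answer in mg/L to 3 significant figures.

170 L/s = 0.17 m³/s.
After complete mixing, C₀ = (0.17·13.6 + 29.2·0.386) / 29.37 = 0.4625 mg/L.
Travel time t = 1.2e+04 m / 0.13 m/s = 9.231e+04 s = 1.068 d.
C = 0.4625·exp(−0.18·1.068) = 0.4625·0.8251 = 0.3816 mg/L.

0.382 mg/L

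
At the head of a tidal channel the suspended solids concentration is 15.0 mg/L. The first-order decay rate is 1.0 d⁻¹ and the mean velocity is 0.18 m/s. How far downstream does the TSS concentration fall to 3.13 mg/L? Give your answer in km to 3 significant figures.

From C = C₀·e^(−kt), t = ln(C₀/C)/k = ln(15.0/3.13)/1.0 = 1.567/1.0 = 1.567 d.
Distance = v·t = 0.18 m/s × 1.354e+05 s = 2.437e+04 m = 24.37 km.

24.4 km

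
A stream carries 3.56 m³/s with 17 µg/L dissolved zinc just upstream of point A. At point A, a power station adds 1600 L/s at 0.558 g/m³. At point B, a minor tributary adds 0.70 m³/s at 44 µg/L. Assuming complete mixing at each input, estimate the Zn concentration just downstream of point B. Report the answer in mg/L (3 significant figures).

17 µg/L = 0.017 mg/L.
1600 L/s = 1.6 m³/s.
After input A: C = (3.56·0.017 + 1.6·0.558) / 5.16 = 0.1848 mg/L.
44 µg/L = 0.044 mg/L.
After input B: C = (5.16·0.1848 + 0.7·0.044) / 5.86 = 0.1679 mg/L.

0.168 mg/L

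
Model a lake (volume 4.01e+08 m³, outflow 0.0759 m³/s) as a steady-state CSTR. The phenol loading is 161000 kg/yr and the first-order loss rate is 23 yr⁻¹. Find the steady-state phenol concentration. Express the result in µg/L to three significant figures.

Outflow Q = 0.0759 m³/s × 3.156e+07 s/yr = 2.395e+06 m³/yr.
Steady-state CSTR mass balance: W = Q·C + k·V·C, so C = W/(Q + kV).
Q + kV = 2.395e+06 + 23·4.01e+08 = 9.225e+09 m³/yr.
C = 161000/9.225e+09 = 1.745e-05 kg/m³ = 0.01745 mg/L = 17.45 µg/L.

17.5 µg/L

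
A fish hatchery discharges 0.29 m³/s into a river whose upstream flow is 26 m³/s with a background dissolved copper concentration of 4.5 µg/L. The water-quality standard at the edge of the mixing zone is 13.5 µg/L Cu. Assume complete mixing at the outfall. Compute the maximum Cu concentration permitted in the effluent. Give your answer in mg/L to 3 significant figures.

0.820 mg/L

4.5 µg/L = 0.0045 mg/L.
13.5 µg/L = 0.0135 mg/L.
Mass balance: 0.0135·26.29 = 0.29·Cₑ + 26·0.0045.
Cₑ = (0.3549 − 0.117) / 0.29 = 0.8204 mg/L.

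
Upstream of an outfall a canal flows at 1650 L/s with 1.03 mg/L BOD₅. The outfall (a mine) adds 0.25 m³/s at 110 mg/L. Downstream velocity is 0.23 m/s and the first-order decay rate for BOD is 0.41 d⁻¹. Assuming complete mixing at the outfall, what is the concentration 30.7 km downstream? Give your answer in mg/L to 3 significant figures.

1650 L/s = 1.65 m³/s.
After complete mixing, C₀ = (0.25·110 + 1.65·1.03) / 1.9 = 15.37 mg/L.
Travel time t = 3.07e+04 m / 0.23 m/s = 1.335e+05 s = 1.545 d.
C = 15.37·exp(−0.41·1.545) = 15.37·0.5308 = 8.157 mg/L.

8.16 mg/L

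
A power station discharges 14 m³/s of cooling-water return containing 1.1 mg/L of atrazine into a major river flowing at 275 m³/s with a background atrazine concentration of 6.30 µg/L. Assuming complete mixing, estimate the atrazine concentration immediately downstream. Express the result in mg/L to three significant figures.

0.0593 mg/L

6.30 µg/L = 0.0063 mg/L.
Conservation of mass across the mixing zone: C = (14·1.1 + 275·0.0063) / (14 + 275) = 17.13/289 = 0.05928 mg/L.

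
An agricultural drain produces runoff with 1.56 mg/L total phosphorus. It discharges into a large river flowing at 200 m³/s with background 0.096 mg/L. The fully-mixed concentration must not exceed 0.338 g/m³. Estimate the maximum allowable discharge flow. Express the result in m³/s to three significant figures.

Mass balance at complete mixing: C_std·(Q_w + Q_r) = Q_w·C_e + Q_r·C_b.
Rearranging, Q_w = Q_r·(C_std − C_b)/(C_e − C_std) = 200·(0.338 − 0.096) / (1.56 − 0.338) = 39.61 m³/s.

39.6 m³/s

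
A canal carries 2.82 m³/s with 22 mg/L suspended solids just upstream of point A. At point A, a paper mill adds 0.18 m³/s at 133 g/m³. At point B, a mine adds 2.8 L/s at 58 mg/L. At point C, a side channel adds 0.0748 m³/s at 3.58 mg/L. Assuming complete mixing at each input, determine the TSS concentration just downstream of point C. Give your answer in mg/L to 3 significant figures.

After input A: C = (2.82·22 + 0.18·133) / 3 = 28.66 mg/L.
2.8 L/s = 0.0028 m³/s.
After input B: C = (3·28.66 + 0.0028·58) / 3.003 = 28.69 mg/L.
After input C: C = (3.003·28.69 + 0.0748·3.58) / 3.078 = 28.08 mg/L.

28.1 mg/L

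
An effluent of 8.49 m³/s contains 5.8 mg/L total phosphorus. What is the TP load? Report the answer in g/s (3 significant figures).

49.2 g/s

Mass flux = Q·C = 8.49 m³/s × 5.8 g/m³ = 49.24 g/s.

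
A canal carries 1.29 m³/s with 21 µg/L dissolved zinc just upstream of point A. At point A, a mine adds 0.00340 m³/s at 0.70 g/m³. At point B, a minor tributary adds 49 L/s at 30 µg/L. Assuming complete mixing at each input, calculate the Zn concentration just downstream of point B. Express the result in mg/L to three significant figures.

0.0230 mg/L

21 µg/L = 0.021 mg/L.
After input A: C = (1.29·0.021 + 0.0034·0.7) / 1.293 = 0.02278 mg/L.
49 L/s = 0.049 m³/s.
30 µg/L = 0.03 mg/L.
After input B: C = (1.293·0.02278 + 0.049·0.03) / 1.342 = 0.02305 mg/L.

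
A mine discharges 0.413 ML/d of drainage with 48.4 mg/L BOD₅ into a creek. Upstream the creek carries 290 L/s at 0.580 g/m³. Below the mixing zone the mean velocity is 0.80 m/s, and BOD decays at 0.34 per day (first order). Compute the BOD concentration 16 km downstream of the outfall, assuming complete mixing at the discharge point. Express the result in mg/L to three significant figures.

0.413 ML/d = 0.00478 m³/s.
290 L/s = 0.29 m³/s.
After complete mixing, C₀ = (0.00478·48.4 + 0.29·0.58) / 0.2948 = 1.355 mg/L.
Travel time t = 1.6e+04 m / 0.80 m/s = 2e+04 s = 0.2315 d.
C = 1.355·exp(−0.34·0.2315) = 1.355·0.9243 = 1.253 mg/L.

1.25 mg/L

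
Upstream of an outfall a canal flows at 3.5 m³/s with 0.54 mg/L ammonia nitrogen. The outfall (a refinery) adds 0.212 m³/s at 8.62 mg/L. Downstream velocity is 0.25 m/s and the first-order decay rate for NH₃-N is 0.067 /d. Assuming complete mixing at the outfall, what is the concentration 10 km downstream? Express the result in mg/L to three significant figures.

0.971 mg/L

After complete mixing, C₀ = (0.212·8.62 + 3.5·0.54) / 3.712 = 1.001 mg/L.
Travel time t = 1e+04 m / 0.25 m/s = 4e+04 s = 0.463 d.
C = 1.001·exp(−0.067·0.463) = 1.001·0.9695 = 0.9709 mg/L.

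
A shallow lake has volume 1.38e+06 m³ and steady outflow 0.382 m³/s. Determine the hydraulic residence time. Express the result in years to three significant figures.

Q = 0.382 m³/s × 3.156e+07 s/yr = 1.206e+07 m³/yr.
Hydraulic residence time τ = V/Q = 1.38e+06/1.206e+07 = 0.1145 yr.

0.114 yr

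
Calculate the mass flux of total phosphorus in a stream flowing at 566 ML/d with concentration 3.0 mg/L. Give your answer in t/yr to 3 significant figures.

566 ML/d = 6.551 m³/s.
Mass flux = Q·C = 6.551 m³/s × 3 g/m³ = 19.65 g/s.
= 19.65 g/s × 31.56 = 620.2 t/yr.

620 t/yr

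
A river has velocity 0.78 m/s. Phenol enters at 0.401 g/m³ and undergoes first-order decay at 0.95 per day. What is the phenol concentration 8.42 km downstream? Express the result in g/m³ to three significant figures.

0.356 g/m³

Travel time t = 8.42 km / 0.78 m/s = 8420/0.78 = 1.079e+04 s = 0.1249 d.
First-order decay: C = 0.401·exp(−0.95·0.1249) = 0.401·0.8881 = 0.3561 g/m³.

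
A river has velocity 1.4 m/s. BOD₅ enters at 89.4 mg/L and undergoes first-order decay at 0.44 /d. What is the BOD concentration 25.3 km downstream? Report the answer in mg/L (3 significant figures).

81.5 mg/L

Travel time t = 25.3 km / 1.4 m/s = 2.53e+04/1.4 = 1.807e+04 s = 0.2092 d.
First-order decay: C = 89.4·exp(−0.44·0.2092) = 89.4·0.9121 = 81.54 mg/L.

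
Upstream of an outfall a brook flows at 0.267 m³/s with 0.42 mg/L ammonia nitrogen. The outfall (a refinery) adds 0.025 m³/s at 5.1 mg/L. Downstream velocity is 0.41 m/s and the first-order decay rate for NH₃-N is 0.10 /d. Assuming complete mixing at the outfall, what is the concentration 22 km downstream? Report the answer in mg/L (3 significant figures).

0.771 mg/L

After complete mixing, C₀ = (0.025·5.1 + 0.267·0.42) / 0.292 = 0.8207 mg/L.
Travel time t = 2.2e+04 m / 0.41 m/s = 5.366e+04 s = 0.621 d.
C = 0.8207·exp(−0.10·0.621) = 0.8207·0.9398 = 0.7713 mg/L.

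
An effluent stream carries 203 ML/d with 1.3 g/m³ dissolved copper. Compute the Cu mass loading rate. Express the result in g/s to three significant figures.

203 ML/d = 2.35 m³/s.
Mass flux = Q·C = 2.35 m³/s × 1.3 g/m³ = 3.054 g/s.

3.05 g/s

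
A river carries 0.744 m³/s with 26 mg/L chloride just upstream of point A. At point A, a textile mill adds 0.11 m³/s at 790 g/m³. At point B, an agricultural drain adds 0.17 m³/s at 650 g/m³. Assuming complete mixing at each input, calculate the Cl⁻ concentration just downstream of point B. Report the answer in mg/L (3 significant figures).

After input A: C = (0.744·26 + 0.11·790) / 0.854 = 124.4 mg/L.
After input B: C = (0.854·124.4 + 0.17·650) / 1.024 = 211.7 mg/L.

212 mg/L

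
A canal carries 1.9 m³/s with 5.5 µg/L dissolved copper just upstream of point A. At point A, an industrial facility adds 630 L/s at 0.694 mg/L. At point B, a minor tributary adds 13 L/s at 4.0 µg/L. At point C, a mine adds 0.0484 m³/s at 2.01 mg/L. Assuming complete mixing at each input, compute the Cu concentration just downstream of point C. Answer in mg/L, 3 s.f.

0.210 mg/L

5.5 µg/L = 0.0055 mg/L.
630 L/s = 0.63 m³/s.
After input A: C = (1.9·0.0055 + 0.63·0.694) / 2.53 = 0.1769 mg/L.
13 L/s = 0.013 m³/s.
4.0 µg/L = 0.004 mg/L.
After input B: C = (2.53·0.1769 + 0.013·0.004) / 2.543 = 0.1761 mg/L.
After input C: C = (2.543·0.1761 + 0.0484·2.01) / 2.591 = 0.2103 mg/L.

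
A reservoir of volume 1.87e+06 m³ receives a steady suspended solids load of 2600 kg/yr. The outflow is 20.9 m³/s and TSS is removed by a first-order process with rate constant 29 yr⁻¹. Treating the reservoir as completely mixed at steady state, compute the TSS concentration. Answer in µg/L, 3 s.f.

Outflow Q = 20.9 m³/s × 3.156e+07 s/yr = 6.596e+08 m³/yr.
Steady-state CSTR mass balance: W = Q·C + k·V·C, so C = W/(Q + kV).
Q + kV = 6.596e+08 + 29·1.87e+06 = 7.138e+08 m³/yr.
C = 2600/7.138e+08 = 3.643e-06 kg/m³ = 0.003643 mg/L = 3.643 µg/L.

3.64 µg/L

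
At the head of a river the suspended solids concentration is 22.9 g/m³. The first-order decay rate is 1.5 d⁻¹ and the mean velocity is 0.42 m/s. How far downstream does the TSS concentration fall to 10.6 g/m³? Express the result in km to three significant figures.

18.6 km

From C = C₀·e^(−kt), t = ln(C₀/C)/k = ln(22.9/10.6)/1.5 = 0.7703/1.5 = 0.5135 d.
Distance = v·t = 0.42 m/s × 4.437e+04 s = 1.863e+04 m = 18.63 km.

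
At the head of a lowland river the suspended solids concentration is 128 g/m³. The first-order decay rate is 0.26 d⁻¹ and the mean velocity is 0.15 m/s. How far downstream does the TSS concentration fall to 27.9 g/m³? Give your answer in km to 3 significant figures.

75.9 km

From C = C₀·e^(−kt), t = ln(C₀/C)/k = ln(128/27.9)/0.26 = 1.523/0.26 = 5.859 d.
Distance = v·t = 0.15 m/s × 5.062e+05 s = 7.594e+04 m = 75.94 km.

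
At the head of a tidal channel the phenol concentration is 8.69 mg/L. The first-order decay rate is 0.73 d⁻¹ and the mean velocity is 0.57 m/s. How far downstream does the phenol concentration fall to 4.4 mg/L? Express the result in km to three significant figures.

45.9 km

From C = C₀·e^(−kt), t = ln(C₀/C)/k = ln(8.69/4.4)/0.73 = 0.6806/0.73 = 0.9323 d.
Distance = v·t = 0.57 m/s × 8.055e+04 s = 4.591e+04 m = 45.91 km.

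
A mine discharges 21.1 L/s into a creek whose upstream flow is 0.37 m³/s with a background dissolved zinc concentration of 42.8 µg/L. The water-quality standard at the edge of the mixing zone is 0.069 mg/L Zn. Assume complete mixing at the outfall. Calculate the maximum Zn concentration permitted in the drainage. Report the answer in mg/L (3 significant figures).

21.1 L/s = 0.0211 m³/s.
42.8 µg/L = 0.0428 mg/L.
Mass balance: 0.069·0.3911 = 0.0211·Cₑ + 0.37·0.0428.
Cₑ = (0.02699 − 0.01584) / 0.0211 = 0.5284 mg/L.

0.528 mg/L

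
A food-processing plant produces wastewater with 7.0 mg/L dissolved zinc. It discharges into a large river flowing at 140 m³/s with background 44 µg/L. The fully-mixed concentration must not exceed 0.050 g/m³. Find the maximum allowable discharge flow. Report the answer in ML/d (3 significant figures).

44 µg/L = 0.044 mg/L.
Mass balance at complete mixing: C_std·(Q_w + Q_r) = Q_w·C_e + Q_r·C_b.
Rearranging, Q_w = Q_r·(C_std − C_b)/(C_e − C_std) = 140·(0.05 − 0.044) / (7 − 0.05) = 0.1209 m³/s.
= 10.44 ML/d.

10.4 ML/d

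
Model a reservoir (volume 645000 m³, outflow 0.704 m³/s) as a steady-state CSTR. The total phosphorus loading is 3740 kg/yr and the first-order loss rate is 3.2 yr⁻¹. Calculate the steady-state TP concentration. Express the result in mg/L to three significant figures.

Outflow Q = 0.704 m³/s × 3.156e+07 s/yr = 2.222e+07 m³/yr.
Steady-state CSTR mass balance: W = Q·C + k·V·C, so C = W/(Q + kV).
Q + kV = 2.222e+07 + 3.2·645000 = 2.428e+07 m³/yr.
C = 3740/2.428e+07 = 0.000154 kg/m³ = 0.154 mg/L.

0.154 mg/L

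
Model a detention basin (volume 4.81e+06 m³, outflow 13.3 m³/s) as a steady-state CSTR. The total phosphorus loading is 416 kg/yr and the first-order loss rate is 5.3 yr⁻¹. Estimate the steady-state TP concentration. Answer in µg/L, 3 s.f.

Outflow Q = 13.3 m³/s × 3.156e+07 s/yr = 4.197e+08 m³/yr.
Steady-state CSTR mass balance: W = Q·C + k·V·C, so C = W/(Q + kV).
Q + kV = 4.197e+08 + 5.3·4.81e+06 = 4.452e+08 m³/yr.
C = 416/4.452e+08 = 9.344e-07 kg/m³ = 0.0009344 mg/L = 0.9344 µg/L.

0.934 µg/L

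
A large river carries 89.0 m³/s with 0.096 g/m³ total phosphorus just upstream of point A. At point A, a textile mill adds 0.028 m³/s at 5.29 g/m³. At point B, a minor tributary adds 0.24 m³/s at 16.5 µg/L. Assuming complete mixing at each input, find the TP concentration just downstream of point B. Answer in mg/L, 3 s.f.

After input A: C = (89·0.096 + 0.028·5.29) / 89.03 = 0.09763 mg/L.
16.5 µg/L = 0.0165 mg/L.
After input B: C = (89.03·0.09763 + 0.24·0.0165) / 89.27 = 0.09742 mg/L.

0.0974 mg/L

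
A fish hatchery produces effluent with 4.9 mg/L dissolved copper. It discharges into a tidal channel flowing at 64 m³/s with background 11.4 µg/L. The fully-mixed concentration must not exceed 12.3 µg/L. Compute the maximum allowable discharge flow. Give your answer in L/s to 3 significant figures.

11.4 µg/L = 0.0114 mg/L.
12.3 µg/L = 0.0123 mg/L.
Mass balance at complete mixing: C_std·(Q_w + Q_r) = Q_w·C_e + Q_r·C_b.
Rearranging, Q_w = Q_r·(C_std − C_b)/(C_e − C_std) = 64·(0.0123 − 0.0114) / (4.9 − 0.0123) = 0.01178 m³/s.
= 11.78 L/s.

11.8 L/s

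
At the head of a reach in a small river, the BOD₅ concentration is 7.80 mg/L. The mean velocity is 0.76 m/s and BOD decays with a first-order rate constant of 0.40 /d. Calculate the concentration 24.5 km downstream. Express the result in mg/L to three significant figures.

Travel time t = 24.5 km / 0.76 m/s = 2.45e+04/0.76 = 3.224e+04 s = 0.3731 d.
First-order decay: C = 7.80·exp(−0.40·0.3731) = 7.80·0.8614 = 6.719 mg/L.

6.72 mg/L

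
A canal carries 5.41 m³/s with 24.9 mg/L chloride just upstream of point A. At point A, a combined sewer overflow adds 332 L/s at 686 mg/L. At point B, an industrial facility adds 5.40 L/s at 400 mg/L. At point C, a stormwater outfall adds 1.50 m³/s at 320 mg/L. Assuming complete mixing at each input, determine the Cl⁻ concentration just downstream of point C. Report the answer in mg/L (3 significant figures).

117 mg/L

332 L/s = 0.332 m³/s.
After input A: C = (5.41·24.9 + 0.332·686) / 5.742 = 63.12 mg/L.
5.40 L/s = 0.0054 m³/s.
After input B: C = (5.742·63.12 + 0.0054·400) / 5.747 = 63.44 mg/L.
After input C: C = (5.747·63.44 + 1.5·320) / 7.247 = 116.5 mg/L.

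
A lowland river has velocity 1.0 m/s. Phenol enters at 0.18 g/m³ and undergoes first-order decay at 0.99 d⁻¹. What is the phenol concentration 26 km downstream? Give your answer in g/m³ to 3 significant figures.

0.134 g/m³

Travel time t = 26 km / 1.0 m/s = 2.6e+04/1.0 = 2.6e+04 s = 0.3009 d.
First-order decay: C = 0.18·exp(−0.99·0.3009) = 0.18·0.7424 = 0.1336 g/m³.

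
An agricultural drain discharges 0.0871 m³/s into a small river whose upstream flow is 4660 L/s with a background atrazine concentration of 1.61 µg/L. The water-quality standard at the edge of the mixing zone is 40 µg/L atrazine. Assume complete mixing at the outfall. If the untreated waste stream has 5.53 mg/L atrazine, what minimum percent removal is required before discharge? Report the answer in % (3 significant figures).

4660 L/s = 4.66 m³/s.
1.61 µg/L = 0.00161 mg/L.
40 µg/L = 0.04 mg/L.
Mass balance: 0.04·4.747 = 0.0871·Cₑ + 4.66·0.00161.
Cₑ = (0.1899 − 0.007503) / 0.0871 = 2.094 mg/L.
Required removal = 1 − 2.094/5.53 = 62.14 %.

62.1 %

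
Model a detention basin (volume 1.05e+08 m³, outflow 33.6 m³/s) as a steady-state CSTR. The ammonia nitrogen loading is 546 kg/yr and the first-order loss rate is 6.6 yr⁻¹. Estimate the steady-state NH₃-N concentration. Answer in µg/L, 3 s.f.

0.311 µg/L

Outflow Q = 33.6 m³/s × 3.156e+07 s/yr = 1.06e+09 m³/yr.
Steady-state CSTR mass balance: W = Q·C + k·V·C, so C = W/(Q + kV).
Q + kV = 1.06e+09 + 6.6·1.05e+08 = 1.753e+09 m³/yr.
C = 546/1.753e+09 = 3.114e-07 kg/m³ = 0.0003114 mg/L = 0.3114 µg/L.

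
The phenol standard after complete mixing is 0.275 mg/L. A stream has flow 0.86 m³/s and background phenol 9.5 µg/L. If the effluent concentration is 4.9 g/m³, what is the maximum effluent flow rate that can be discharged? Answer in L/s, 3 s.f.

49.4 L/s

9.5 µg/L = 0.0095 mg/L.
Mass balance at complete mixing: C_std·(Q_w + Q_r) = Q_w·C_e + Q_r·C_b.
Rearranging, Q_w = Q_r·(C_std − C_b)/(C_e − C_std) = 0.86·(0.275 − 0.0095) / (4.9 − 0.275) = 0.04937 m³/s.
= 49.37 L/s.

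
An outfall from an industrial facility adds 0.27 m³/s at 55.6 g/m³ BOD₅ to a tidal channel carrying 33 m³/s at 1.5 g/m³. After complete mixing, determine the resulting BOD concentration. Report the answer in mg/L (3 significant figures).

Flow-weighted mixing gives C = (0.27·55.6 + 33·1.5) / (0.27 + 33) = 64.51/33.27 = 1.939 mg/L.

1.94 mg/L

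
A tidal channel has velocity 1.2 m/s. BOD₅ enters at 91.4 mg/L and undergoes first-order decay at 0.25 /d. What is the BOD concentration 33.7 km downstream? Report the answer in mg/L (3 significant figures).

84.3 mg/L

Travel time t = 33.7 km / 1.2 m/s = 3.37e+04/1.2 = 2.808e+04 s = 0.325 d.
First-order decay: C = 91.4·exp(−0.25·0.325) = 91.4·0.922 = 84.27 mg/L.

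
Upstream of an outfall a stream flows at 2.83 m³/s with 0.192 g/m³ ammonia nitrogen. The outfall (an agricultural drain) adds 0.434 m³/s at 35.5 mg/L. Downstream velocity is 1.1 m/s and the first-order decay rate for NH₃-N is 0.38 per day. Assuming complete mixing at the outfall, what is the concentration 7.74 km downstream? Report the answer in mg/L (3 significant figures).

4.74 mg/L

After complete mixing, C₀ = (0.434·35.5 + 2.83·0.192) / 3.264 = 4.887 mg/L.
Travel time t = 7740 m / 1.1 m/s = 7036 s = 0.08144 d.
C = 4.887·exp(−0.38·0.08144) = 4.887·0.9695 = 4.738 mg/L.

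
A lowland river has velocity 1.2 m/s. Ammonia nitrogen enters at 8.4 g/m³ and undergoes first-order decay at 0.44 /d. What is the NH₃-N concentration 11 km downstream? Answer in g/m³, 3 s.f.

8.02 g/m³

Travel time t = 11 km / 1.2 m/s = 1.1e+04/1.2 = 9167 s = 0.1061 d.
First-order decay: C = 8.4·exp(−0.44·0.1061) = 8.4·0.9544 = 8.017 g/m³.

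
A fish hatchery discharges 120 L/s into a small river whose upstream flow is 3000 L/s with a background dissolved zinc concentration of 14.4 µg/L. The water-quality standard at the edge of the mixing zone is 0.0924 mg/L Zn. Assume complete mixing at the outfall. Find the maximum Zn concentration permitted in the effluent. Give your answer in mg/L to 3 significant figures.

120 L/s = 0.12 m³/s.
3000 L/s = 3 m³/s.
14.4 µg/L = 0.0144 mg/L.
Mass balance: 0.0924·3.12 = 0.12·Cₑ + 3·0.0144.
Cₑ = (0.2883 − 0.0432) / 0.12 = 2.042 mg/L.

2.04 mg/L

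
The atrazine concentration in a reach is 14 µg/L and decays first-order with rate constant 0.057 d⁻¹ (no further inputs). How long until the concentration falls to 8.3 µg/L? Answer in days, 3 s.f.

9.17 d

t = ln(C₀/C)/k = ln(14/8.3)/0.057 = 0.5228/0.057 = 9.172 d.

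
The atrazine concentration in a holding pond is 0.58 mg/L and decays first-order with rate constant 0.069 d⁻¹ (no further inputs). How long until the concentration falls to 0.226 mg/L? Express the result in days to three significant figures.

13.7 d

t = ln(C₀/C)/k = ln(0.58/0.226)/0.069 = 0.9425/0.069 = 13.66 d.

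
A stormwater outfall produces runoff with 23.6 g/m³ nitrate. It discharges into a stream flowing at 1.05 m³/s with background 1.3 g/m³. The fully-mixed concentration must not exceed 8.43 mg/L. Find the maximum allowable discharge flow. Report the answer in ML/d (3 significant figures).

42.6 ML/d

Mass balance at complete mixing: C_std·(Q_w + Q_r) = Q_w·C_e + Q_r·C_b.
Rearranging, Q_w = Q_r·(C_std − C_b)/(C_e − C_std) = 1.05·(8.43 − 1.3) / (23.6 − 8.43) = 0.4935 m³/s.
= 42.64 ML/d.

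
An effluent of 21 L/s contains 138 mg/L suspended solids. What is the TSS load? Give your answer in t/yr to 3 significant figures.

21 L/s = 0.021 m³/s.
Mass flux = Q·C = 0.021 m³/s × 138 g/m³ = 2.898 g/s.
= 2.898 g/s × 31.56 = 91.45 t/yr.

91.5 t/yr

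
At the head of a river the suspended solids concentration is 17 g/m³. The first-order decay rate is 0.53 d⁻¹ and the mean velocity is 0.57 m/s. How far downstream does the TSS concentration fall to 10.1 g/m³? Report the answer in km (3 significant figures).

From C = C₀·e^(−kt), t = ln(C₀/C)/k = ln(17/10.1)/0.53 = 0.5207/0.53 = 0.9824 d.
Distance = v·t = 0.57 m/s × 8.488e+04 s = 4.838e+04 m = 48.38 km.

48.4 km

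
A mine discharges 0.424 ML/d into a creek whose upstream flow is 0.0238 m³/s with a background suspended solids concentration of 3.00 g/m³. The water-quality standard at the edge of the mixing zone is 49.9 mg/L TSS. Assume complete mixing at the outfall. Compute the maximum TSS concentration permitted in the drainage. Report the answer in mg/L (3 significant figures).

0.424 ML/d = 0.004907 m³/s.
Mass balance: 49.9·0.02871 = 0.004907·Cₑ + 0.0238·3.
Cₑ = (1.432 − 0.0714) / 0.004907 = 277.4 mg/L.

277 mg/L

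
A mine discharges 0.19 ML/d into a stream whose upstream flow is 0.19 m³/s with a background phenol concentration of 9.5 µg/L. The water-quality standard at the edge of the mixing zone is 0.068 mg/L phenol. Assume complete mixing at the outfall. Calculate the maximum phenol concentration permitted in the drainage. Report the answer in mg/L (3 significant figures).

0.19 ML/d = 0.002199 m³/s.
9.5 µg/L = 0.0095 mg/L.
Mass balance: 0.068·0.1922 = 0.002199·Cₑ + 0.19·0.0095.
Cₑ = (0.01307 − 0.001805) / 0.002199 = 5.122 mg/L.

5.12 mg/L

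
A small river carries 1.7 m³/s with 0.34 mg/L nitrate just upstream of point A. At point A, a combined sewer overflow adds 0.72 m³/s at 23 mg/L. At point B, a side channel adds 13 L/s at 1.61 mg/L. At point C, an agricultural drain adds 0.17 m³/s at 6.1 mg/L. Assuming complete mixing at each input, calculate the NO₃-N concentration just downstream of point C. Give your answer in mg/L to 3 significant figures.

After input A: C = (1.7·0.34 + 0.72·23) / 2.42 = 7.082 mg/L.
13 L/s = 0.013 m³/s.
After input B: C = (2.42·7.082 + 0.013·1.61) / 2.433 = 7.053 mg/L.
After input C: C = (2.433·7.053 + 0.17·6.1) / 2.603 = 6.99 mg/L.

6.99 mg/L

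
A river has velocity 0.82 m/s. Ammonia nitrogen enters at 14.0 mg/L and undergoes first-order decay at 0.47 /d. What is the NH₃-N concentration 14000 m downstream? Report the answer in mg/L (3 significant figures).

12.8 mg/L

Travel time t = 14000 m / 0.82 m/s = 1.4e+04/0.82 = 1.707e+04 s = 0.1976 d.
First-order decay: C = 14.0·exp(−0.47·0.1976) = 14.0·0.9113 = 12.76 mg/L.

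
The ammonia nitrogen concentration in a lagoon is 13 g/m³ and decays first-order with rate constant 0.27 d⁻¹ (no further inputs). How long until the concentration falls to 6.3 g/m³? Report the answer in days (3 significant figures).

2.68 d

t = ln(C₀/C)/k = ln(13/6.3)/0.27 = 0.7244/0.27 = 2.683 d.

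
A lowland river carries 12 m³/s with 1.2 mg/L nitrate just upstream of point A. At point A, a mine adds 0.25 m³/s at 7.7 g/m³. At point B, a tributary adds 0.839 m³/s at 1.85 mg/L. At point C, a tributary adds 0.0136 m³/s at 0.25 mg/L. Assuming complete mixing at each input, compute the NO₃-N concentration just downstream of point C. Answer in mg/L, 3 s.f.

After input A: C = (12·1.2 + 0.25·7.7) / 12.25 = 1.333 mg/L.
After input B: C = (12.25·1.333 + 0.839·1.85) / 13.09 = 1.366 mg/L.
After input C: C = (13.09·1.366 + 0.0136·0.25) / 13.1 = 1.365 mg/L.

1.36 mg/L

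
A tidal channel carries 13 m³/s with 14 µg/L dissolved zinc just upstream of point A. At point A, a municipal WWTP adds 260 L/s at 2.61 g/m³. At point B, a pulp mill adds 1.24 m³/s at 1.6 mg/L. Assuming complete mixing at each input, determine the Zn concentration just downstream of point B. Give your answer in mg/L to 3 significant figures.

0.196 mg/L

14 µg/L = 0.014 mg/L.
260 L/s = 0.26 m³/s.
After input A: C = (13·0.014 + 0.26·2.61) / 13.26 = 0.0649 mg/L.
After input B: C = (13.26·0.0649 + 1.24·1.6) / 14.5 = 0.1962 mg/L.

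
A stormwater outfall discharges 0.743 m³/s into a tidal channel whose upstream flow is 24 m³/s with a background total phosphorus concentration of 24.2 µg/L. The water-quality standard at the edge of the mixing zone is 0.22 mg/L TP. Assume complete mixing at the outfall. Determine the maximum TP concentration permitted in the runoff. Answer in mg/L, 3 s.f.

6.54 mg/L

24.2 µg/L = 0.0242 mg/L.
Mass balance: 0.22·24.74 = 0.743·Cₑ + 24·0.0242.
Cₑ = (5.443 − 0.5808) / 0.743 = 6.545 mg/L.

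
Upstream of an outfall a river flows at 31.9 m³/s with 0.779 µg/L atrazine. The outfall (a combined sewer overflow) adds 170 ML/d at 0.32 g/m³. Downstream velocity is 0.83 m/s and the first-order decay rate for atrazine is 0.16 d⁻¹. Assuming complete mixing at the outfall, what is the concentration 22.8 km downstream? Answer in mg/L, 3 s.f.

170 ML/d = 1.968 m³/s.
0.779 µg/L = 0.000779 mg/L.
After complete mixing, C₀ = (1.968·0.32 + 31.9·0.000779) / 33.87 = 0.01932 mg/L.
Travel time t = 2.28e+04 m / 0.83 m/s = 2.747e+04 s = 0.3179 d.
C = 0.01932·exp(−0.16·0.3179) = 0.01932·0.9504 = 0.01837 mg/L.

0.0184 mg/L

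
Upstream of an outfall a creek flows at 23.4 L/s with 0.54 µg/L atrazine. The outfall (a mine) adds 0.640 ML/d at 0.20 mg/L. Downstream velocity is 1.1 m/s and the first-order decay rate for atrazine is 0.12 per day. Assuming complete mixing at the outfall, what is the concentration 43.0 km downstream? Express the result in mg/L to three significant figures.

0.0459 mg/L

0.640 ML/d = 0.007407 m³/s.
23.4 L/s = 0.0234 m³/s.
0.54 µg/L = 0.00054 mg/L.
After complete mixing, C₀ = (0.007407·0.2 + 0.0234·0.00054) / 0.03081 = 0.0485 mg/L.
Travel time t = 4.3e+04 m / 1.1 m/s = 3.909e+04 s = 0.4524 d.
C = 0.0485·exp(−0.12·0.4524) = 0.0485·0.9472 = 0.04594 mg/L.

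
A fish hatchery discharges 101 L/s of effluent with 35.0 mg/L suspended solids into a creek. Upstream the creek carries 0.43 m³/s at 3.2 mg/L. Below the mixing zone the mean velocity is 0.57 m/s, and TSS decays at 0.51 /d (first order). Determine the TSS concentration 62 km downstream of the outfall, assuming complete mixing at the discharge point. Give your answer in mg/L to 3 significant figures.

101 L/s = 0.101 m³/s.
After complete mixing, C₀ = (0.101·35 + 0.43·3.2) / 0.531 = 9.249 mg/L.
Travel time t = 6.2e+04 m / 0.57 m/s = 1.088e+05 s = 1.259 d.
C = 9.249·exp(−0.51·1.259) = 9.249·0.5262 = 4.867 mg/L.

4.87 mg/L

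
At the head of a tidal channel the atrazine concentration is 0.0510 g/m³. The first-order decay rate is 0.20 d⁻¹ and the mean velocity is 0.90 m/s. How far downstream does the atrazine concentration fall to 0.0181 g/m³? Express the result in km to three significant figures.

403 km

From C = C₀·e^(−kt), t = ln(C₀/C)/k = ln(0.0510/0.0181)/0.20 = 1.036/0.20 = 5.18 d.
Distance = v·t = 0.90 m/s × 4.475e+05 s = 4.028e+05 m = 402.8 km.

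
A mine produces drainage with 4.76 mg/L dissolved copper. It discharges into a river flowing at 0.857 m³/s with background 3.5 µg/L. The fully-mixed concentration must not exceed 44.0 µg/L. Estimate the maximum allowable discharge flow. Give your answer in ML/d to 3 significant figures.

3.5 µg/L = 0.0035 mg/L.
44.0 µg/L = 0.044 mg/L.
Mass balance at complete mixing: C_std·(Q_w + Q_r) = Q_w·C_e + Q_r·C_b.
Rearranging, Q_w = Q_r·(C_std − C_b)/(C_e − C_std) = 0.857·(0.044 − 0.0035) / (4.76 − 0.044) = 0.00736 m³/s.
= 0.6359 ML/d.

0.636 ML/d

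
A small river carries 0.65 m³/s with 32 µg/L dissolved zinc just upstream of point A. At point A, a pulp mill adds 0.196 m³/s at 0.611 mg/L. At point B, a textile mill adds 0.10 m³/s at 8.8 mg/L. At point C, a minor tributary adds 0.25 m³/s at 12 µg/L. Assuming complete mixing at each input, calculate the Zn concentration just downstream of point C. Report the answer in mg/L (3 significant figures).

0.856 mg/L

32 µg/L = 0.032 mg/L.
After input A: C = (0.65·0.032 + 0.196·0.611) / 0.846 = 0.1661 mg/L.
After input B: C = (0.846·0.1661 + 0.1·8.8) / 0.946 = 1.079 mg/L.
12 µg/L = 0.012 mg/L.
After input C: C = (0.946·1.079 + 0.25·0.012) / 1.196 = 0.8558 mg/L.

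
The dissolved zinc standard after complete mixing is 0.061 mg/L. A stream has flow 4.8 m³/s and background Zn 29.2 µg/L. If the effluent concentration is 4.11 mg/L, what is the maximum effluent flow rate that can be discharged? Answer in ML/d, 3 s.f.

29.2 µg/L = 0.0292 mg/L.
Mass balance at complete mixing: C_std·(Q_w + Q_r) = Q_w·C_e + Q_r·C_b.
Rearranging, Q_w = Q_r·(C_std − C_b)/(C_e − C_std) = 4.8·(0.061 − 0.0292) / (4.11 − 0.061) = 0.0377 m³/s.
= 3.257 ML/d.

3.26 ML/d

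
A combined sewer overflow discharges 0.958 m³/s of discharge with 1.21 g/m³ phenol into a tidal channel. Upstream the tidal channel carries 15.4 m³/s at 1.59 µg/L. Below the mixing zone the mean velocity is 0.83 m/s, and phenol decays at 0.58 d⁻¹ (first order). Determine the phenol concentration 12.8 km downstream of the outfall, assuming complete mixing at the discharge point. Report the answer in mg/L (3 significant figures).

1.59 µg/L = 0.00159 mg/L.
After complete mixing, C₀ = (0.958·1.21 + 15.4·0.00159) / 16.36 = 0.07236 mg/L.
Travel time t = 1.28e+04 m / 0.83 m/s = 1.542e+04 s = 0.1785 d.
C = 0.07236·exp(−0.58·0.1785) = 0.07236·0.9017 = 0.06524 mg/L.

0.0652 mg/L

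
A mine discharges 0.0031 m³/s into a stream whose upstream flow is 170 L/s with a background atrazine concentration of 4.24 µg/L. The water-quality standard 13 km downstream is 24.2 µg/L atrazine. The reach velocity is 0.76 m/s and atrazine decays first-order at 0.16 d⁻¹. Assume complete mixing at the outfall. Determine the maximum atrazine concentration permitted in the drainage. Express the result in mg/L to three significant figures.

1.16 mg/L

170 L/s = 0.17 m³/s.
4.24 µg/L = 0.00424 mg/L.
24.2 µg/L = 0.0242 mg/L.
Travel time to the compliance point: t = 1.3e+04/0.76 = 1.711e+04 s = 0.198 d; decay factor exp(−0.16·0.198) = 0.9688.
So the concentration just after mixing may be at most 0.0242/0.9688 = 0.02498 mg/L.
Mass balance: 0.02498·0.1731 = 0.0031·Cₑ + 0.17·0.00424.
Cₑ = (0.004324 − 0.0007208) / 0.0031 = 1.162 mg/L.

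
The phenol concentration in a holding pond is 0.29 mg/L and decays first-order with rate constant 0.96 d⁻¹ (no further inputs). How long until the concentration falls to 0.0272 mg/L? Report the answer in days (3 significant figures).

2.47 d

t = ln(C₀/C)/k = ln(0.29/0.0272)/0.96 = 2.367/0.96 = 2.465 d.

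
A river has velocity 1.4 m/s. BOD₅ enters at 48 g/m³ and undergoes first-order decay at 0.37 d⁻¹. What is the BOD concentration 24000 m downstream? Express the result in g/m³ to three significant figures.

44.6 g/m³

Travel time t = 24000 m / 1.4 m/s = 2.4e+04/1.4 = 1.714e+04 s = 0.1984 d.
First-order decay: C = 48·exp(−0.37·0.1984) = 48·0.9292 = 44.6 g/m³.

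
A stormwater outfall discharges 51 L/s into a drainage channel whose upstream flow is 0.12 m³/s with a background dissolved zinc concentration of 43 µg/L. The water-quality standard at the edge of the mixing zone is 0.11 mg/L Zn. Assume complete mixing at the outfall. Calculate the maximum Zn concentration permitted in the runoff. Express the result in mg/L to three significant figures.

0.268 mg/L

51 L/s = 0.051 m³/s.
43 µg/L = 0.043 mg/L.
Mass balance: 0.11·0.171 = 0.051·Cₑ + 0.12·0.043.
Cₑ = (0.01881 − 0.00516) / 0.051 = 0.2676 mg/L.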